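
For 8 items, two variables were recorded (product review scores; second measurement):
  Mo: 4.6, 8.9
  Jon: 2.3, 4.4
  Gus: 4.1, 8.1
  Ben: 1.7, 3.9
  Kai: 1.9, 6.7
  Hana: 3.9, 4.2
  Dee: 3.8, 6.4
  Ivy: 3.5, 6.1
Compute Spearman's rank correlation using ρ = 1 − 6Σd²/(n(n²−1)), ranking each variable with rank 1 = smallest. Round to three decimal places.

0.619

Ranks of variable 1: 8, 3, 7, 1, 2, 6, 5, 4
Ranks of variable 2: 8, 3, 7, 1, 6, 2, 5, 4
d = r₁ − r₂: 0, 0, 0, 0, -4, 4, 0, 0
d²: 0, 0, 0, 0, 16, 16, 0, 0; Σd² = 32
ρ = 1 − 6·32/(8·63) = 1 − 192/504 = 0.619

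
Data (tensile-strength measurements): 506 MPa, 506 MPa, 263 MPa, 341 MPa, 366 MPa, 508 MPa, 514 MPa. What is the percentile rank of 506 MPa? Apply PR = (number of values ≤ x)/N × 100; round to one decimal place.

71.4

N = 7.
Strictly below 506: 3. Equal to 506: 2.
PR = 5/7 × 100 = 71.4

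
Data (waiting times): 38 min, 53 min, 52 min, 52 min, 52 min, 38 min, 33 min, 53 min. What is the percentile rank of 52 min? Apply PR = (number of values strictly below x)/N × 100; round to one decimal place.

37.5

N = 8.
Strictly below 52: 3. Equal to 52: 3.
PR = 3/8 × 100 = 37.5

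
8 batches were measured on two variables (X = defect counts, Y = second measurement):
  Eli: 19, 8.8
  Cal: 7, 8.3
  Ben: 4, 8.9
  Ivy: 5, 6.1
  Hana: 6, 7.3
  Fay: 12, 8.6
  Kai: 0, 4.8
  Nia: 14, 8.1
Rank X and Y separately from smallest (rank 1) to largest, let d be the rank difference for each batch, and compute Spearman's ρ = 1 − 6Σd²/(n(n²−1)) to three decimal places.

0.429

Ranks of variable 1: 8, 5, 2, 3, 4, 6, 1, 7
Ranks of variable 2: 7, 5, 8, 2, 3, 6, 1, 4
d = r₁ − r₂: 1, 0, -6, 1, 1, 0, 0, 3
d²: 1, 0, 36, 1, 1, 0, 0, 9; Σd² = 48
ρ = 1 − 6·48/(8·63) = 1 − 288/504 = 0.429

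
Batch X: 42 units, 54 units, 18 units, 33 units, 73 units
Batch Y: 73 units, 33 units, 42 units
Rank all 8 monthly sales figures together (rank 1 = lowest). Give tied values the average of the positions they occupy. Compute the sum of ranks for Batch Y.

14.5

Sorted (ascending): 18, 33, 33, 42, 42, 54, 73, 73
The 2 values of 33 occupy positions 2–3 → average rank (2+3)/2 = 2.5.
The 2 values of 42 occupy positions 4–5 → average rank (4+5)/2 = 4.5.
The 2 values of 73 occupy positions 7–8 → average rank (7+8)/2 = 7.5.
Batch Y values → pooled ranks: 73→7.5, 33→2.5, 42→4.5
Rank sum = 7.5 + 2.5 + 4.5 = 14.5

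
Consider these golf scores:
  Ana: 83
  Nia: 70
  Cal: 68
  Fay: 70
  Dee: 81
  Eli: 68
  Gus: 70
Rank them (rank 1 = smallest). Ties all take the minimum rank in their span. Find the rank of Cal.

1

Sorted (ascending): 68, 68, 70, 70, 70, 81, 83
The 2 values of 68 occupy positions 1–2 → each gets rank 1.
The 3 values of 70 occupy positions 3–5 → each gets rank 3.
Cal has value 68 → rank 1.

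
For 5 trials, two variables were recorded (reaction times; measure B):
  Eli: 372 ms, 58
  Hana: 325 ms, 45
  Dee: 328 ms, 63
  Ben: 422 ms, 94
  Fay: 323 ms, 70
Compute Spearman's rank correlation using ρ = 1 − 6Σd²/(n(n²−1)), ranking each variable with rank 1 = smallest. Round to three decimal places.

Ranks of variable 1: 4, 2, 3, 5, 1
Ranks of variable 2: 2, 1, 3, 5, 4
d = r₁ − r₂: 2, 1, 0, 0, -3
d²: 4, 1, 0, 0, 9; Σd² = 14
ρ = 1 − 6·14/(5·24) = 1 − 84/120 = 0.300

0.300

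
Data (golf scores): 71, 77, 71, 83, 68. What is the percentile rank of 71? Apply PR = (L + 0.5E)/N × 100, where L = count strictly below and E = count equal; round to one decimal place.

N = 5.
Strictly below 71: 1. Equal to 71: 2.
PR = (1 + 0.5·2)/5 × 100 = 40.0

40.0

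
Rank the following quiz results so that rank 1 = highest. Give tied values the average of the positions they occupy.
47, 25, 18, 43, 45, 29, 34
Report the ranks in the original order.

1, 6, 7, 3, 2, 5, 4

Sorted (descending): 47, 45, 43, 34, 29, 25, 18
No ties — each value takes its position as its rank.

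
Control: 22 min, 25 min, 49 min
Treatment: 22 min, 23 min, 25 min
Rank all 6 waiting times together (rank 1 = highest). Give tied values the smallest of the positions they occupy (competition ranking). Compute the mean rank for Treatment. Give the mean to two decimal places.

Sorted (descending): 49, 25, 25, 23, 22, 22
The 2 values of 25 occupy positions 2–3 → each gets rank 2.
The 2 values of 22 occupy positions 5–6 → each gets rank 5.
Treatment values → pooled ranks: 22→5, 23→4, 25→2
Mean rank = (5 + 4 + 2) / 3 = 3.67

3.67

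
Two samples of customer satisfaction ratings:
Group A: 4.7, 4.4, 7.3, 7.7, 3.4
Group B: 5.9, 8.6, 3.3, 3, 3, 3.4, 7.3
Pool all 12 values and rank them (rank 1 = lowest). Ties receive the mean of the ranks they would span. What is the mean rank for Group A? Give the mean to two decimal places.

7.60

Sorted (ascending): 3, 3, 3.3, 3.4, 3.4, 4.4, 4.7, 5.9, 7.3, 7.3, 7.7, 8.6
The 2 values of 3 occupy positions 1–2 → average rank (1+2)/2 = 1.5.
The 2 values of 3.4 occupy positions 4–5 → average rank (4+5)/2 = 4.5.
The 2 values of 7.3 occupy positions 9–10 → average rank (9+10)/2 = 9.5.
Group A values → pooled ranks: 4.7→7, 4.4→6, 7.3→9.5, 7.7→11, 3.4→4.5
Mean rank = (7 + 6 + 9.5 + 11 + 4.5) / 5 = 7.60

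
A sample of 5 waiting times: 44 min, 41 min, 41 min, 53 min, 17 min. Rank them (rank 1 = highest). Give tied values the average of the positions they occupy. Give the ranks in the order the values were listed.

Sorted (descending): 53, 44, 41, 41, 17
The 2 values of 41 occupy positions 3–4 → average rank (3+4)/2 = 3.5.

2, 3.5, 3.5, 1, 5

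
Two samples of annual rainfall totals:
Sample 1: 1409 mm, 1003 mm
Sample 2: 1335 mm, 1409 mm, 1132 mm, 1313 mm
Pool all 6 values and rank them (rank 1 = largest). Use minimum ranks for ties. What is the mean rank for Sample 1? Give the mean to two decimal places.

Sorted (descending): 1409, 1409, 1335, 1313, 1132, 1003
The 2 values of 1409 occupy positions 1–2 → each gets rank 1.
Sample 1 values → pooled ranks: 1409→1, 1003→6
Mean rank = (1 + 6) / 2 = 3.50

3.50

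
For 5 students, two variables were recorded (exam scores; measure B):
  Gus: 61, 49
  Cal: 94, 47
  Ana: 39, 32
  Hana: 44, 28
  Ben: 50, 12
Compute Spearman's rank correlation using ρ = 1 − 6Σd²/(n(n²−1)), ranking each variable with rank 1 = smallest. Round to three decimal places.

Ranks of variable 1: 4, 5, 1, 2, 3
Ranks of variable 2: 5, 4, 3, 2, 1
d = r₁ − r₂: -1, 1, -2, 0, 2
d²: 1, 1, 4, 0, 4; Σd² = 10
ρ = 1 − 6·10/(5·24) = 1 − 60/120 = 0.500

0.500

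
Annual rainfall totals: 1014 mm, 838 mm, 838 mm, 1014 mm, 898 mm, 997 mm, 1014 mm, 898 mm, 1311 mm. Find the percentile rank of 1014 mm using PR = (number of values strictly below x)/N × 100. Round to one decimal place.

N = 9.
Strictly below 1014: 5. Equal to 1014: 3.
PR = 5/9 × 100 = 55.6

55.6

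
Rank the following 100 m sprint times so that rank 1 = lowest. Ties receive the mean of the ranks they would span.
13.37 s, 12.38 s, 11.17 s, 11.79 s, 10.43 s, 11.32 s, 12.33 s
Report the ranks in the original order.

7, 6, 2, 4, 1, 3, 5

Sorted (ascending): 10.43, 11.17, 11.32, 11.79, 12.33, 12.38, 13.37
No ties — each value takes its position as its rank.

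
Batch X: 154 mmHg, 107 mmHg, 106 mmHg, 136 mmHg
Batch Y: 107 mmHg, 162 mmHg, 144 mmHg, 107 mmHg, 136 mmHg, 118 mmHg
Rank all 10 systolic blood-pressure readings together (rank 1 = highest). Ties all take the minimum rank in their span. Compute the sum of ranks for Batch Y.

Sorted (descending): 162, 154, 144, 136, 136, 118, 107, 107, 107, 106
The 2 values of 136 occupy positions 4–5 → each gets rank 4.
The 3 values of 107 occupy positions 7–9 → each gets rank 7.
Batch Y values → pooled ranks: 107→7, 162→1, 144→3, 107→7, 136→4, 118→6
Rank sum = 7 + 1 + 3 + 7 + 4 + 6 = 28

28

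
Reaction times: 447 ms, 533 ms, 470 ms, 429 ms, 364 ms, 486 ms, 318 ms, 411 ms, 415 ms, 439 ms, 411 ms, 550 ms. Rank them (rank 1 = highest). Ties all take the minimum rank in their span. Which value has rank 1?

550

Sorted (descending): 550, 533, 486, 470, 447, 439, 429, 415, 411, 411, 364, 318
The 2 values of 411 occupy positions 9–10 → each gets rank 9.
Rank 1 → value 550.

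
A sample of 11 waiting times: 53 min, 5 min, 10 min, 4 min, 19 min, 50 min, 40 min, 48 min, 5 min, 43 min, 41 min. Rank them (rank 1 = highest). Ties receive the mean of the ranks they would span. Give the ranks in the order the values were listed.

Sorted (descending): 53, 50, 48, 43, 41, 40, 19, 10, 5, 5, 4
The 2 values of 5 occupy positions 9–10 → average rank (9+10)/2 = 9.5.

1, 9.5, 8, 11, 7, 2, 6, 3, 9.5, 4, 5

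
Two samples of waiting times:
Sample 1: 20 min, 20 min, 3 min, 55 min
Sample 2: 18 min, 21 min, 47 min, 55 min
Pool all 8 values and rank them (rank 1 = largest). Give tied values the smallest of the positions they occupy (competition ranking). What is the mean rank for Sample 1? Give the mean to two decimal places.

Sorted (descending): 55, 55, 47, 21, 20, 20, 18, 3
The 2 values of 55 occupy positions 1–2 → each gets rank 1.
The 2 values of 20 occupy positions 5–6 → each gets rank 5.
Sample 1 values → pooled ranks: 20→5, 20→5, 3→8, 55→1
Mean rank = (5 + 5 + 8 + 1) / 4 = 4.75

4.75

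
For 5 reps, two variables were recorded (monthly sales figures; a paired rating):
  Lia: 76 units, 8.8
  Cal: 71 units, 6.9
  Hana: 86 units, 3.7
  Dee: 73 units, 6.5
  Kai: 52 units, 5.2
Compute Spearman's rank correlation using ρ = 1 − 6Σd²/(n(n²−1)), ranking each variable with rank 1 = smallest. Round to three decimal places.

-0.100

Ranks of variable 1: 4, 2, 5, 3, 1
Ranks of variable 2: 5, 4, 1, 3, 2
d = r₁ − r₂: -1, -2, 4, 0, -1
d²: 1, 4, 16, 0, 1; Σd² = 22
ρ = 1 − 6·22/(5·24) = 1 − 132/120 = -0.100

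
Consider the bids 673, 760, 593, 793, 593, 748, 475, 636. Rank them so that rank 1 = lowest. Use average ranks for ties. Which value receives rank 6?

Sorted (ascending): 475, 593, 593, 636, 673, 748, 760, 793
The 2 values of 593 occupy positions 2–3 → average rank (2+3)/2 = 2.5.
Rank 6 → value 748.

748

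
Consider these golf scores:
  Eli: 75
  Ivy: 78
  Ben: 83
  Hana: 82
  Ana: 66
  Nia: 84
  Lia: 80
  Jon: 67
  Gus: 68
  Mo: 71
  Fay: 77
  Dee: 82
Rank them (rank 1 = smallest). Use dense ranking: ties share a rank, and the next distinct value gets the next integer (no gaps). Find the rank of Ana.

Sorted (ascending): 66, 67, 68, 71, 75, 77, 78, 80, 82, 82, 83, 84
The 2 values of 82 share dense rank 9.
Remaining distinct values take the next consecutive integers.
Ana has value 66 → rank 1.

1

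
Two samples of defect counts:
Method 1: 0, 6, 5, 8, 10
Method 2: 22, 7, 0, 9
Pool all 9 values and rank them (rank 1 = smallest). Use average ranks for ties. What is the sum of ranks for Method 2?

22.5

Sorted (ascending): 0, 0, 5, 6, 7, 8, 9, 10, 22
The 2 values of 0 occupy positions 1–2 → average rank (1+2)/2 = 1.5.
Method 2 values → pooled ranks: 22→9, 7→5, 0→1.5, 9→7
Rank sum = 9 + 5 + 1.5 + 7 = 22.5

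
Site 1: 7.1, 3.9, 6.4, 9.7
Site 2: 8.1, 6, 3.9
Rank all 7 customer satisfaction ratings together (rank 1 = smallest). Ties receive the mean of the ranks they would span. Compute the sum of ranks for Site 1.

17.5

Sorted (ascending): 3.9, 3.9, 6, 6.4, 7.1, 8.1, 9.7
The 2 values of 3.9 occupy positions 1–2 → average rank (1+2)/2 = 1.5.
Site 1 values → pooled ranks: 7.1→5, 3.9→1.5, 6.4→4, 9.7→7
Rank sum = 5 + 1.5 + 4 + 7 = 17.5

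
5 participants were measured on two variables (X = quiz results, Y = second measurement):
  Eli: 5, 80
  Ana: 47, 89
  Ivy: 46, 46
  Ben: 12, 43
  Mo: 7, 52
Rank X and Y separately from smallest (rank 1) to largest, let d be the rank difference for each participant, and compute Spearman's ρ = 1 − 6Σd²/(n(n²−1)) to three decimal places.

0.100

Ranks of variable 1: 1, 5, 4, 3, 2
Ranks of variable 2: 4, 5, 2, 1, 3
d = r₁ − r₂: -3, 0, 2, 2, -1
d²: 9, 0, 4, 4, 1; Σd² = 18
ρ = 1 − 6·18/(5·24) = 1 − 108/120 = 0.100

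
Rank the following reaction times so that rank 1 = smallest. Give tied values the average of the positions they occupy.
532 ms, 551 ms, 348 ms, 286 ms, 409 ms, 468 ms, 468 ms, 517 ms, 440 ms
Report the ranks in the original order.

Sorted (ascending): 286, 348, 409, 440, 468, 468, 517, 532, 551
The 2 values of 468 occupy positions 5–6 → average rank (5+6)/2 = 5.5.

8, 9, 2, 1, 3, 5.5, 5.5, 7, 4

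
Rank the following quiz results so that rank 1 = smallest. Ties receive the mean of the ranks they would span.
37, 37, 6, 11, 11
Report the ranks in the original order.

4.5, 4.5, 1, 2.5, 2.5

Sorted (ascending): 6, 11, 11, 37, 37
The 2 values of 11 occupy positions 2–3 → average rank (2+3)/2 = 2.5.
The 2 values of 37 occupy positions 4–5 → average rank (4+5)/2 = 4.5.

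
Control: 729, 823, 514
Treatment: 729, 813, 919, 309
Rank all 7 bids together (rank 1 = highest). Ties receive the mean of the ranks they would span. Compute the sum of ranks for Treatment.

15.5

Sorted (descending): 919, 823, 813, 729, 729, 514, 309
The 2 values of 729 occupy positions 4–5 → average rank (4+5)/2 = 4.5.
Treatment values → pooled ranks: 729→4.5, 813→3, 919→1, 309→7
Rank sum = 4.5 + 3 + 1 + 7 = 15.5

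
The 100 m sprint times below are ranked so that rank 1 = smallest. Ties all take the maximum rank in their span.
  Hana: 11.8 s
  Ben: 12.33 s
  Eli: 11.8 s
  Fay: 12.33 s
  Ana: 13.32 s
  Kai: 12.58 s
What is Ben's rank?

4

Sorted (ascending): 11.8, 11.8, 12.33, 12.33, 12.58, 13.32
The 2 values of 11.8 occupy positions 1–2 → each gets rank 2.
The 2 values of 12.33 occupy positions 3–4 → each gets rank 4.
Ben has value 12.33 s → rank 4.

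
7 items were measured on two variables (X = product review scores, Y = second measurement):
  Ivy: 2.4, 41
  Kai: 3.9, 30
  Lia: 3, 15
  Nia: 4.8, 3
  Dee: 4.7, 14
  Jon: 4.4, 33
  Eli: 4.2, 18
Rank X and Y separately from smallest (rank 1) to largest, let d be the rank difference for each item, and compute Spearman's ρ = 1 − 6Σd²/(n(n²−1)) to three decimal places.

-0.679

Ranks of variable 1: 1, 3, 2, 7, 6, 5, 4
Ranks of variable 2: 7, 5, 3, 1, 2, 6, 4
d = r₁ − r₂: -6, -2, -1, 6, 4, -1, 0
d²: 36, 4, 1, 36, 16, 1, 0; Σd² = 94
ρ = 1 − 6·94/(7·48) = 1 − 564/336 = -0.679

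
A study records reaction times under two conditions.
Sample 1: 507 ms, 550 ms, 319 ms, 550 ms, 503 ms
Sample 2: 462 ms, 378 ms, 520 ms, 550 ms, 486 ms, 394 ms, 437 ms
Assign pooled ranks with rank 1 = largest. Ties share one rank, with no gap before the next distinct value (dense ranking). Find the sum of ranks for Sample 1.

Sorted (descending): 550, 550, 550, 520, 507, 503, 486, 462, 437, 394, 378, 319
The 3 values of 550 share dense rank 1.
Remaining distinct values take the next consecutive integers.
Sample 1 values → pooled ranks: 507→3, 550→1, 319→10, 550→1, 503→4
Rank sum = 3 + 1 + 10 + 1 + 4 = 19

19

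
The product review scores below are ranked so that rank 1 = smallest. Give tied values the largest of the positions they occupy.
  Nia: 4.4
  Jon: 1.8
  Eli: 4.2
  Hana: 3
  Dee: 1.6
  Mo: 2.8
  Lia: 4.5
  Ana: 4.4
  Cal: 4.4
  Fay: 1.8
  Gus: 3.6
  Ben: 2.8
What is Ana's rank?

Sorted (ascending): 1.6, 1.8, 1.8, 2.8, 2.8, 3, 3.6, 4.2, 4.4, 4.4, 4.4, 4.5
The 2 values of 1.8 occupy positions 2–3 → each gets rank 3.
The 2 values of 2.8 occupy positions 4–5 → each gets rank 5.
The 3 values of 4.4 occupy positions 9–11 → each gets rank 11.
Ana has value 4.4 → rank 11.

11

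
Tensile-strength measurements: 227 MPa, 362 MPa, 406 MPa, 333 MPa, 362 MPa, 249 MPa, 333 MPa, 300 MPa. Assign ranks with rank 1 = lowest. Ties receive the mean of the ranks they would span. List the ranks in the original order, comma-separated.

1, 6.5, 8, 4.5, 6.5, 2, 4.5, 3

Sorted (ascending): 227, 249, 300, 333, 333, 362, 362, 406
The 2 values of 333 occupy positions 4–5 → average rank (4+5)/2 = 4.5.
The 2 values of 362 occupy positions 6–7 → average rank (6+7)/2 = 6.5.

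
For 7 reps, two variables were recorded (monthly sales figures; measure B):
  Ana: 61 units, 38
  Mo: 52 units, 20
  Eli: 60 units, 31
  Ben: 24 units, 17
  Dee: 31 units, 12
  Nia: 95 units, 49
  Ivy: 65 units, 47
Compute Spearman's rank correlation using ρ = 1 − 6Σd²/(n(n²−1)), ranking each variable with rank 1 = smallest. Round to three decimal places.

Ranks of variable 1: 5, 3, 4, 1, 2, 7, 6
Ranks of variable 2: 5, 3, 4, 2, 1, 7, 6
d = r₁ − r₂: 0, 0, 0, -1, 1, 0, 0
d²: 0, 0, 0, 1, 1, 0, 0; Σd² = 2
ρ = 1 − 6·2/(7·48) = 1 − 12/336 = 0.964

0.964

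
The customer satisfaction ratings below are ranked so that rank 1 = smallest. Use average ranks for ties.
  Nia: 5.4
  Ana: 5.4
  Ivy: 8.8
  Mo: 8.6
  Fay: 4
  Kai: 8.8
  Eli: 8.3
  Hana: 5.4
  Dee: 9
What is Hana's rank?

3

Sorted (ascending): 4, 5.4, 5.4, 5.4, 8.3, 8.6, 8.8, 8.8, 9
The 3 values of 5.4 occupy positions 2–4 → average rank 3.
The 2 values of 8.8 occupy positions 7–8 → average rank (7+8)/2 = 7.5.
Hana has value 5.4 → rank 3.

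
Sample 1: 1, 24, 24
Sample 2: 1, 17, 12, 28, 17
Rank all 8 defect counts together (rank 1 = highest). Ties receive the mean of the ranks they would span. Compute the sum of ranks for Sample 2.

Sorted (descending): 28, 24, 24, 17, 17, 12, 1, 1
The 2 values of 24 occupy positions 2–3 → average rank (2+3)/2 = 2.5.
The 2 values of 17 occupy positions 4–5 → average rank (4+5)/2 = 4.5.
The 2 values of 1 occupy positions 7–8 → average rank (7+8)/2 = 7.5.
Sample 2 values → pooled ranks: 1→7.5, 17→4.5, 12→6, 28→1, 17→4.5
Rank sum = 7.5 + 4.5 + 6 + 1 + 4.5 = 23.5

23.5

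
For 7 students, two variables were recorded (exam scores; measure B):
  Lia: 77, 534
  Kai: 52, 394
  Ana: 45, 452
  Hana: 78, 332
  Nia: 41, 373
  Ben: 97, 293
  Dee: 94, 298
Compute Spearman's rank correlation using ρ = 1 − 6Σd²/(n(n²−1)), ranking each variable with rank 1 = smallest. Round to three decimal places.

-0.679

Ranks of variable 1: 4, 3, 2, 5, 1, 7, 6
Ranks of variable 2: 7, 5, 6, 3, 4, 1, 2
d = r₁ − r₂: -3, -2, -4, 2, -3, 6, 4
d²: 9, 4, 16, 4, 9, 36, 16; Σd² = 94
ρ = 1 − 6·94/(7·48) = 1 − 564/336 = -0.679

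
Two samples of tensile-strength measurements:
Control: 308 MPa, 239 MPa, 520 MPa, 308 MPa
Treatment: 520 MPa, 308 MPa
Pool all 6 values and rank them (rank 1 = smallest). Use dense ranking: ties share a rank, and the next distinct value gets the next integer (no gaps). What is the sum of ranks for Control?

Sorted (ascending): 239, 308, 308, 308, 520, 520
The 3 values of 308 share dense rank 2.
The 2 values of 520 share dense rank 3.
Remaining distinct values take the next consecutive integers.
Control values → pooled ranks: 308→2, 239→1, 520→3, 308→2
Rank sum = 2 + 1 + 3 + 2 = 8

8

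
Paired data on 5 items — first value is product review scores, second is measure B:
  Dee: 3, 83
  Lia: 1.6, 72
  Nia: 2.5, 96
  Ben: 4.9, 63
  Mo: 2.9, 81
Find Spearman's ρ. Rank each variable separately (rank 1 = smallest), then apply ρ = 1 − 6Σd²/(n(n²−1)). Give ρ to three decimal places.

Ranks of variable 1: 4, 1, 2, 5, 3
Ranks of variable 2: 4, 2, 5, 1, 3
d = r₁ − r₂: 0, -1, -3, 4, 0
d²: 0, 1, 9, 16, 0; Σd² = 26
ρ = 1 − 6·26/(5·24) = 1 − 156/120 = -0.300

-0.300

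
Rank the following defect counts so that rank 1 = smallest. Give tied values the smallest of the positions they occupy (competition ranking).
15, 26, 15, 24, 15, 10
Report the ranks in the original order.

Sorted (ascending): 10, 15, 15, 15, 24, 26
The 3 values of 15 occupy positions 2–4 → each gets rank 2.

2, 6, 2, 5, 2, 1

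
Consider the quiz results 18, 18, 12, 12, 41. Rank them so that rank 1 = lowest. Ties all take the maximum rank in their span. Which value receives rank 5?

Sorted (ascending): 12, 12, 18, 18, 41
The 2 values of 12 occupy positions 1–2 → each gets rank 2.
The 2 values of 18 occupy positions 3–4 → each gets rank 4.
Rank 5 → value 41.

41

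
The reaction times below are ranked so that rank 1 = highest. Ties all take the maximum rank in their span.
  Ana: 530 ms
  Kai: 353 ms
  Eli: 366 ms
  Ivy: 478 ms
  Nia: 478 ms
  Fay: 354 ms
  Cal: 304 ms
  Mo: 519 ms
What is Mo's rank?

Sorted (descending): 530, 519, 478, 478, 366, 354, 353, 304
The 2 values of 478 occupy positions 3–4 → each gets rank 4.
Mo has value 519 ms → rank 2.

2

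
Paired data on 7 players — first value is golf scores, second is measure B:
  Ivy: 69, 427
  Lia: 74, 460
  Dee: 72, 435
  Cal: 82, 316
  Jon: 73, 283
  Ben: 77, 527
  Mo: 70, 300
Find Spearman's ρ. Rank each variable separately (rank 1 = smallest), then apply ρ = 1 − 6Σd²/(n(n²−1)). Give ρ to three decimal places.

0.286

Ranks of variable 1: 1, 5, 3, 7, 4, 6, 2
Ranks of variable 2: 4, 6, 5, 3, 1, 7, 2
d = r₁ − r₂: -3, -1, -2, 4, 3, -1, 0
d²: 9, 1, 4, 16, 9, 1, 0; Σd² = 40
ρ = 1 − 6·40/(7·48) = 1 − 240/336 = 0.286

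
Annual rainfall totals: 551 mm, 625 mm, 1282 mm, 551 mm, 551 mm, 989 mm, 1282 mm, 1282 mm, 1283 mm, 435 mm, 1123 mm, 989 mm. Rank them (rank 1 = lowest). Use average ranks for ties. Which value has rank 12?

1283

Sorted (ascending): 435, 551, 551, 551, 625, 989, 989, 1123, 1282, 1282, 1282, 1283
The 3 values of 551 occupy positions 2–4 → average rank 3.
The 2 values of 989 occupy positions 6–7 → average rank (6+7)/2 = 6.5.
The 3 values of 1282 occupy positions 9–11 → average rank 10.
Rank 12 → value 1283.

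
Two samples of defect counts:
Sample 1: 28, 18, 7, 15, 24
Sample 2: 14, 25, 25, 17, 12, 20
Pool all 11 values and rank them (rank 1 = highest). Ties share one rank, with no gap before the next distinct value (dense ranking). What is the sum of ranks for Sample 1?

Sorted (descending): 28, 25, 25, 24, 20, 18, 17, 15, 14, 12, 7
The 2 values of 25 share dense rank 2.
Remaining distinct values take the next consecutive integers.
Sample 1 values → pooled ranks: 28→1, 18→5, 7→10, 15→7, 24→3
Rank sum = 1 + 5 + 10 + 7 + 3 = 26

26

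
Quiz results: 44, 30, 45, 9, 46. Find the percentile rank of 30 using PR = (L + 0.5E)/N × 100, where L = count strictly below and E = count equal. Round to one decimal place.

N = 5.
Strictly below 30: 1. Equal to 30: 1.
PR = (1 + 0.5·1)/5 × 100 = 30.0

30.0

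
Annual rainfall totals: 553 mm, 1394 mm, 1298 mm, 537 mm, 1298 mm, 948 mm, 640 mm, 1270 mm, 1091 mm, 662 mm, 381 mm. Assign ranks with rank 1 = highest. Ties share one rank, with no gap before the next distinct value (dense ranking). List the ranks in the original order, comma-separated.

Sorted (descending): 1394, 1298, 1298, 1270, 1091, 948, 662, 640, 553, 537, 381
The 2 values of 1298 share dense rank 2.
Remaining distinct values take the next consecutive integers.

8, 1, 2, 9, 2, 5, 7, 3, 4, 6, 10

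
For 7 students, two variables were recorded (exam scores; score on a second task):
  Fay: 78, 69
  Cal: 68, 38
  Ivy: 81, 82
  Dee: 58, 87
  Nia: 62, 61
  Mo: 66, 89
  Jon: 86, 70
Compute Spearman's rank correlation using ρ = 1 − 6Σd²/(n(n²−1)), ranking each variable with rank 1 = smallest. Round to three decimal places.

-0.143

Ranks of variable 1: 5, 4, 6, 1, 2, 3, 7
Ranks of variable 2: 3, 1, 5, 6, 2, 7, 4
d = r₁ − r₂: 2, 3, 1, -5, 0, -4, 3
d²: 4, 9, 1, 25, 0, 16, 9; Σd² = 64
ρ = 1 − 6·64/(7·48) = 1 − 384/336 = -0.143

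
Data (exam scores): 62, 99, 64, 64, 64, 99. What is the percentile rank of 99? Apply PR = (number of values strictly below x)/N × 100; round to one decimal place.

66.7

N = 6.
Strictly below 99: 4. Equal to 99: 2.
PR = 4/6 × 100 = 66.7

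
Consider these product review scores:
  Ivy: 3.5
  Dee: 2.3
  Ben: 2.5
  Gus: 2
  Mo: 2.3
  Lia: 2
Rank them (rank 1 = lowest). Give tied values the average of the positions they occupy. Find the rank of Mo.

Sorted (ascending): 2, 2, 2.3, 2.3, 2.5, 3.5
The 2 values of 2 occupy positions 1–2 → average rank (1+2)/2 = 1.5.
The 2 values of 2.3 occupy positions 3–4 → average rank (3+4)/2 = 3.5.
Mo has value 2.3 → rank 3.5.

3.5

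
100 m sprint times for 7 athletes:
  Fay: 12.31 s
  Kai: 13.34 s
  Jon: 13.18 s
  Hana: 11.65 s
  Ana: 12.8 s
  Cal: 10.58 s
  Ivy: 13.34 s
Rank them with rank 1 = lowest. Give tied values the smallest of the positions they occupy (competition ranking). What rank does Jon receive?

5

Sorted (ascending): 10.58, 11.65, 12.31, 12.8, 13.18, 13.34, 13.34
The 2 values of 13.34 occupy positions 6–7 → each gets rank 6.
Jon has value 13.18 s → rank 5.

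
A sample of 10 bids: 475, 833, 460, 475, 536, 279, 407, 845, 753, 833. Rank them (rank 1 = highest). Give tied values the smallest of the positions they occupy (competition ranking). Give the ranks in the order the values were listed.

Sorted (descending): 845, 833, 833, 753, 536, 475, 475, 460, 407, 279
The 2 values of 833 occupy positions 2–3 → each gets rank 2.
The 2 values of 475 occupy positions 6–7 → each gets rank 6.

6, 2, 8, 6, 5, 10, 9, 1, 4, 2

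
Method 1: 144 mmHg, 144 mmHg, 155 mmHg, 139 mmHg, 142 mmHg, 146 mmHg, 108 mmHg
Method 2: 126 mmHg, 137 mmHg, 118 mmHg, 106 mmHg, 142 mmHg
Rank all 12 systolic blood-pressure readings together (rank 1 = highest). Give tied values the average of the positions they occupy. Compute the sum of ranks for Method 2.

Sorted (descending): 155, 146, 144, 144, 142, 142, 139, 137, 126, 118, 108, 106
The 2 values of 144 occupy positions 3–4 → average rank (3+4)/2 = 3.5.
The 2 values of 142 occupy positions 5–6 → average rank (5+6)/2 = 5.5.
Method 2 values → pooled ranks: 126→9, 137→8, 118→10, 106→12, 142→5.5
Rank sum = 9 + 8 + 10 + 12 + 5.5 = 44.5

44.5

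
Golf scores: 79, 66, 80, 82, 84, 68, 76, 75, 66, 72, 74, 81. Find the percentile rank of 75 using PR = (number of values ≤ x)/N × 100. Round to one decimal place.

N = 12.
Strictly below 75: 5. Equal to 75: 1.
PR = 6/12 × 100 = 50.0

50.0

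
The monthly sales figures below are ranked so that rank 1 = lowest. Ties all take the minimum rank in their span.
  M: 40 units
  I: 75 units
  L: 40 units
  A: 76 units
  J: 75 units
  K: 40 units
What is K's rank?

1

Sorted (ascending): 40, 40, 40, 75, 75, 76
The 3 values of 40 occupy positions 1–3 → each gets rank 1.
The 2 values of 75 occupy positions 4–5 → each gets rank 4.
K has value 40 units → rank 1.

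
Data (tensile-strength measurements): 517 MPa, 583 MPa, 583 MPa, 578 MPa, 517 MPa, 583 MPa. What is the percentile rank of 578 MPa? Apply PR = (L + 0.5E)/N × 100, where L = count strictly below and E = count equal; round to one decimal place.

41.7

N = 6.
Strictly below 578: 2. Equal to 578: 1.
PR = (2 + 0.5·1)/6 × 100 = 41.7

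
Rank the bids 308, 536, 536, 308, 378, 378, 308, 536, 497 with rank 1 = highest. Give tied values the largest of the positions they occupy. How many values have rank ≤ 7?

Sorted (descending): 536, 536, 536, 497, 378, 378, 308, 308, 308
The 3 values of 536 occupy positions 1–3 → each gets rank 3.
The 2 values of 378 occupy positions 5–6 → each gets rank 6.
The 3 values of 308 occupy positions 7–9 → each gets rank 9.
Ranks ≤ 7: {3, 3, 3, 4, 6, 6} → 6 values.

6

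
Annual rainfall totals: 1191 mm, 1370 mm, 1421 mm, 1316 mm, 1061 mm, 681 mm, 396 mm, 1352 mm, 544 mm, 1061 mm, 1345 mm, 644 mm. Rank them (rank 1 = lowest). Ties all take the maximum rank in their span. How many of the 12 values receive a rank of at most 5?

4

Sorted (ascending): 396, 544, 644, 681, 1061, 1061, 1191, 1316, 1345, 1352, 1370, 1421
The 2 values of 1061 occupy positions 5–6 → each gets rank 6.
Ranks ≤ 5: {1, 2, 3, 4} → 4 values.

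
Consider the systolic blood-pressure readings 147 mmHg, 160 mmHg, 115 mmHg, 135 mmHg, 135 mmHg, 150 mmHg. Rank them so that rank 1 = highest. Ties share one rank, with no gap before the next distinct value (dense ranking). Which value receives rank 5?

115

Sorted (descending): 160, 150, 147, 135, 135, 115
The 2 values of 135 share dense rank 4.
Remaining distinct values take the next consecutive integers.
Rank 5 → value 115.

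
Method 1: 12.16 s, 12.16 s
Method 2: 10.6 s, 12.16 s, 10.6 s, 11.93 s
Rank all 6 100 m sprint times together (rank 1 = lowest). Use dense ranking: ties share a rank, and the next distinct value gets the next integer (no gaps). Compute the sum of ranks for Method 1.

6

Sorted (ascending): 10.6, 10.6, 11.93, 12.16, 12.16, 12.16
The 2 values of 10.6 share dense rank 1.
The 3 values of 12.16 share dense rank 3.
Remaining distinct values take the next consecutive integers.
Method 1 values → pooled ranks: 12.16→3, 12.16→3
Rank sum = 3 + 3 = 6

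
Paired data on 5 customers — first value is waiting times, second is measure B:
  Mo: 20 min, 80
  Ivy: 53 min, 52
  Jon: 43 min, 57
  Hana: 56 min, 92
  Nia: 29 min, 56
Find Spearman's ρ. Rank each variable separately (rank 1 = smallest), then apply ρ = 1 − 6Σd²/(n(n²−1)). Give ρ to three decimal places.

Ranks of variable 1: 1, 4, 3, 5, 2
Ranks of variable 2: 4, 1, 3, 5, 2
d = r₁ − r₂: -3, 3, 0, 0, 0
d²: 9, 9, 0, 0, 0; Σd² = 18
ρ = 1 − 6·18/(5·24) = 1 − 108/120 = 0.100

0.100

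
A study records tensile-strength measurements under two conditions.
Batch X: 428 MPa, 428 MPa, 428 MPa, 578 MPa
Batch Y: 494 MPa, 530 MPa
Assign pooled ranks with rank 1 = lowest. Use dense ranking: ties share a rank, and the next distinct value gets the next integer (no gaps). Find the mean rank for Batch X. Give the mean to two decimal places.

1.75

Sorted (ascending): 428, 428, 428, 494, 530, 578
The 3 values of 428 share dense rank 1.
Remaining distinct values take the next consecutive integers.
Batch X values → pooled ranks: 428→1, 428→1, 428→1, 578→4
Mean rank = (1 + 1 + 1 + 4) / 4 = 1.75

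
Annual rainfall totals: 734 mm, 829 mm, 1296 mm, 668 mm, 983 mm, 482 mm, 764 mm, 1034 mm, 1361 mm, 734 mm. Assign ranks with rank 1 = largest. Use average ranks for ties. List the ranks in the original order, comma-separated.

Sorted (descending): 1361, 1296, 1034, 983, 829, 764, 734, 734, 668, 482
The 2 values of 734 occupy positions 7–8 → average rank (7+8)/2 = 7.5.

7.5, 5, 2, 9, 4, 10, 6, 3, 1, 7.5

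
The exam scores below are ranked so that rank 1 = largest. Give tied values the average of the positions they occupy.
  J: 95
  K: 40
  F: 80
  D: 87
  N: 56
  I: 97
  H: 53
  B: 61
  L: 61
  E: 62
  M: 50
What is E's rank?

Sorted (descending): 97, 95, 87, 80, 62, 61, 61, 56, 53, 50, 40
The 2 values of 61 occupy positions 6–7 → average rank (6+7)/2 = 6.5.
E has value 62 → rank 5.

5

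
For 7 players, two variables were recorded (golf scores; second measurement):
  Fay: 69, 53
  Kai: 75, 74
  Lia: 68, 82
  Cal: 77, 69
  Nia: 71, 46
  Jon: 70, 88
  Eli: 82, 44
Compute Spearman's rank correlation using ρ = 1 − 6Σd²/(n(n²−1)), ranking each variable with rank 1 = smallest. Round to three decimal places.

-0.536

Ranks of variable 1: 2, 5, 1, 6, 4, 3, 7
Ranks of variable 2: 3, 5, 6, 4, 2, 7, 1
d = r₁ − r₂: -1, 0, -5, 2, 2, -4, 6
d²: 1, 0, 25, 4, 4, 16, 36; Σd² = 86
ρ = 1 − 6·86/(7·48) = 1 − 516/336 = -0.536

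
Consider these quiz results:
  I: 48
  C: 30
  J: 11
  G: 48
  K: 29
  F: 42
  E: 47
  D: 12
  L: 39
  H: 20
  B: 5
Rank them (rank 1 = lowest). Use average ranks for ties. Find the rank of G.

Sorted (ascending): 5, 11, 12, 20, 29, 30, 39, 42, 47, 48, 48
The 2 values of 48 occupy positions 10–11 → average rank (10+11)/2 = 10.5.
G has value 48 → rank 10.5.

10.5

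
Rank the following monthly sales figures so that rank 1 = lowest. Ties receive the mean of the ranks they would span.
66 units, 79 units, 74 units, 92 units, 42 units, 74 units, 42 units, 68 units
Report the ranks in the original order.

3, 7, 5.5, 8, 1.5, 5.5, 1.5, 4

Sorted (ascending): 42, 42, 66, 68, 74, 74, 79, 92
The 2 values of 42 occupy positions 1–2 → average rank (1+2)/2 = 1.5.
The 2 values of 74 occupy positions 5–6 → average rank (5+6)/2 = 5.5.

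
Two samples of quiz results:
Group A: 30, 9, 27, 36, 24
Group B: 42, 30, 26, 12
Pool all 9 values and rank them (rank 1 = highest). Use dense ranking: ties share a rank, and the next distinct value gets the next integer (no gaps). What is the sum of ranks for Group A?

23

Sorted (descending): 42, 36, 30, 30, 27, 26, 24, 12, 9
The 2 values of 30 share dense rank 3.
Remaining distinct values take the next consecutive integers.
Group A values → pooled ranks: 30→3, 9→8, 27→4, 36→2, 24→6
Rank sum = 3 + 8 + 4 + 2 + 6 = 23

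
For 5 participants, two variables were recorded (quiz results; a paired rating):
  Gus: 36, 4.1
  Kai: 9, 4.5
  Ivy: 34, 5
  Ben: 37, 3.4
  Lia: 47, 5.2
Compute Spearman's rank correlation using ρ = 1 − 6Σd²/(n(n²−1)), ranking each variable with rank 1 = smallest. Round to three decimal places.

0.100

Ranks of variable 1: 3, 1, 2, 4, 5
Ranks of variable 2: 2, 3, 4, 1, 5
d = r₁ − r₂: 1, -2, -2, 3, 0
d²: 1, 4, 4, 9, 0; Σd² = 18
ρ = 1 − 6·18/(5·24) = 1 − 108/120 = 0.100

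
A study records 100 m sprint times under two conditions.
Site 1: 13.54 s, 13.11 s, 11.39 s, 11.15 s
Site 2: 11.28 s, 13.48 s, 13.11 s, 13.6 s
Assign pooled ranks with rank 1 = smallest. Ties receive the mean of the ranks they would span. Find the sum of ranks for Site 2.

20.5

Sorted (ascending): 11.15, 11.28, 11.39, 13.11, 13.11, 13.48, 13.54, 13.6
The 2 values of 13.11 occupy positions 4–5 → average rank (4+5)/2 = 4.5.
Site 2 values → pooled ranks: 11.28→2, 13.48→6, 13.11→4.5, 13.6→8
Rank sum = 2 + 6 + 4.5 + 8 = 20.5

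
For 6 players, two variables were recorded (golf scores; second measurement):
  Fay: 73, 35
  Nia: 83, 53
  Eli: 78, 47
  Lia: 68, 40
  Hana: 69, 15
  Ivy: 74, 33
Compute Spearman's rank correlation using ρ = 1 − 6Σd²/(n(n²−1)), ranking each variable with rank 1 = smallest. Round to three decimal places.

Ranks of variable 1: 3, 6, 5, 1, 2, 4
Ranks of variable 2: 3, 6, 5, 4, 1, 2
d = r₁ − r₂: 0, 0, 0, -3, 1, 2
d²: 0, 0, 0, 9, 1, 4; Σd² = 14
ρ = 1 − 6·14/(6·35) = 1 − 84/210 = 0.600

0.600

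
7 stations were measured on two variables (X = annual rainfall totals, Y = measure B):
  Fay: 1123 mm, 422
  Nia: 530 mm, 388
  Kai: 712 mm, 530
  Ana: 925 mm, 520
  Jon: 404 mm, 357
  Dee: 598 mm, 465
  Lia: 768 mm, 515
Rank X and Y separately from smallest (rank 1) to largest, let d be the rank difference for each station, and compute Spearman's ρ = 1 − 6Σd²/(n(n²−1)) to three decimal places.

Ranks of variable 1: 7, 2, 4, 6, 1, 3, 5
Ranks of variable 2: 3, 2, 7, 6, 1, 4, 5
d = r₁ − r₂: 4, 0, -3, 0, 0, -1, 0
d²: 16, 0, 9, 0, 0, 1, 0; Σd² = 26
ρ = 1 − 6·26/(7·48) = 1 − 156/336 = 0.536

0.536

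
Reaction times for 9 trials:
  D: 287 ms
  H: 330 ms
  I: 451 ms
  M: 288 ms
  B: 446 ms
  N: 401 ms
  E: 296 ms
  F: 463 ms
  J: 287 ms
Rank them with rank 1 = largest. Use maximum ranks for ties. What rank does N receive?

Sorted (descending): 463, 451, 446, 401, 330, 296, 288, 287, 287
The 2 values of 287 occupy positions 8–9 → each gets rank 9.
N has value 401 ms → rank 4.

4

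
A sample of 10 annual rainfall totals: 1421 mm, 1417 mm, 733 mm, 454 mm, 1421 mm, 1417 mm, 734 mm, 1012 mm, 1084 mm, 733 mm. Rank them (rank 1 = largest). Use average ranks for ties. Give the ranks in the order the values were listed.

Sorted (descending): 1421, 1421, 1417, 1417, 1084, 1012, 734, 733, 733, 454
The 2 values of 1421 occupy positions 1–2 → average rank (1+2)/2 = 1.5.
The 2 values of 1417 occupy positions 3–4 → average rank (3+4)/2 = 3.5.
The 2 values of 733 occupy positions 8–9 → average rank (8+9)/2 = 8.5.

1.5, 3.5, 8.5, 10, 1.5, 3.5, 7, 6, 5, 8.5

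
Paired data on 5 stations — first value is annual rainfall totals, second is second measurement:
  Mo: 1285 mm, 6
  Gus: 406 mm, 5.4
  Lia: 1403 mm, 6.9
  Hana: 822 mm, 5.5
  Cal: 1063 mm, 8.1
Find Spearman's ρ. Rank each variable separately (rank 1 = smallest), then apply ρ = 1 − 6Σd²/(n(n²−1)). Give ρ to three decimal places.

Ranks of variable 1: 4, 1, 5, 2, 3
Ranks of variable 2: 3, 1, 4, 2, 5
d = r₁ − r₂: 1, 0, 1, 0, -2
d²: 1, 0, 1, 0, 4; Σd² = 6
ρ = 1 − 6·6/(5·24) = 1 − 36/120 = 0.700

0.700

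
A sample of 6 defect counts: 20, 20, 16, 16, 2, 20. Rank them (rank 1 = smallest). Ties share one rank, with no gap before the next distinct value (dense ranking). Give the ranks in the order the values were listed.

Sorted (ascending): 2, 16, 16, 20, 20, 20
The 2 values of 16 share dense rank 2.
The 3 values of 20 share dense rank 3.
Remaining distinct values take the next consecutive integers.

3, 3, 2, 2, 1, 3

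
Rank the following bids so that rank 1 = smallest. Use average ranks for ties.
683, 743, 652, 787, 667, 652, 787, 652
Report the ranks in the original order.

5, 6, 2, 7.5, 4, 2, 7.5, 2

Sorted (ascending): 652, 652, 652, 667, 683, 743, 787, 787
The 3 values of 652 occupy positions 1–3 → average rank 2.
The 2 values of 787 occupy positions 7–8 → average rank (7+8)/2 = 7.5.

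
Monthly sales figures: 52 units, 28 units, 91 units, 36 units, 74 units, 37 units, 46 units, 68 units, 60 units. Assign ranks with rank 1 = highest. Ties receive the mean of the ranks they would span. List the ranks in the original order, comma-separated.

5, 9, 1, 8, 2, 7, 6, 3, 4

Sorted (descending): 91, 74, 68, 60, 52, 46, 37, 36, 28
No ties — each value takes its position as its rank.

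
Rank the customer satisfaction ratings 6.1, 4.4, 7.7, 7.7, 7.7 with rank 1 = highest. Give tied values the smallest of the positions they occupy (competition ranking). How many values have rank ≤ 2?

3

Sorted (descending): 7.7, 7.7, 7.7, 6.1, 4.4
The 3 values of 7.7 occupy positions 1–3 → each gets rank 1.
Ranks ≤ 2: {1, 1, 1} → 3 values.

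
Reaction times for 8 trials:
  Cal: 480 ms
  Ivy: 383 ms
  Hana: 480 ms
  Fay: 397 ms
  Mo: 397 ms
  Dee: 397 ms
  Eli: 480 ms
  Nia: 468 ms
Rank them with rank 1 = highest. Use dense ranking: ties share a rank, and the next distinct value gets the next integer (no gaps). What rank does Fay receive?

Sorted (descending): 480, 480, 480, 468, 397, 397, 397, 383
The 3 values of 480 share dense rank 1.
The 3 values of 397 share dense rank 3.
Remaining distinct values take the next consecutive integers.
Fay has value 397 ms → rank 3.

3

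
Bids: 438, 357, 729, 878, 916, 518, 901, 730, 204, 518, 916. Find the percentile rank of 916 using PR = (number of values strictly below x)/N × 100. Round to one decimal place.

N = 11.
Strictly below 916: 9. Equal to 916: 2.
PR = 9/11 × 100 = 81.8

81.8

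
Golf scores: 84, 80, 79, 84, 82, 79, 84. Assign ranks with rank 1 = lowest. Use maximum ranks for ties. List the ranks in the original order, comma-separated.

Sorted (ascending): 79, 79, 80, 82, 84, 84, 84
The 2 values of 79 occupy positions 1–2 → each gets rank 2.
The 3 values of 84 occupy positions 5–7 → each gets rank 7.

7, 3, 2, 7, 4, 2, 7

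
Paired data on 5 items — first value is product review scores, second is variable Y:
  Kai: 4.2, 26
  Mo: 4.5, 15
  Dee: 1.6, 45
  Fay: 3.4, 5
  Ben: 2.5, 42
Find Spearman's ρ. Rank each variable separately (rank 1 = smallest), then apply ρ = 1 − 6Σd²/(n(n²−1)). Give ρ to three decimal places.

-0.700

Ranks of variable 1: 4, 5, 1, 3, 2
Ranks of variable 2: 3, 2, 5, 1, 4
d = r₁ − r₂: 1, 3, -4, 2, -2
d²: 1, 9, 16, 4, 4; Σd² = 34
ρ = 1 − 6·34/(5·24) = 1 − 204/120 = -0.700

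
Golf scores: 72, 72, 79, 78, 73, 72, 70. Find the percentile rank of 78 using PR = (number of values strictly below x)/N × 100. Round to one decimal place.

71.4

N = 7.
Strictly below 78: 5. Equal to 78: 1.
PR = 5/7 × 100 = 71.4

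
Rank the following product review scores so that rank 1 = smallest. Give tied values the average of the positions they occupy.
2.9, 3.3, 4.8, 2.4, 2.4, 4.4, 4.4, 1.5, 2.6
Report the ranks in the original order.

5, 6, 9, 2.5, 2.5, 7.5, 7.5, 1, 4

Sorted (ascending): 1.5, 2.4, 2.4, 2.6, 2.9, 3.3, 4.4, 4.4, 4.8
The 2 values of 2.4 occupy positions 2–3 → average rank (2+3)/2 = 2.5.
The 2 values of 4.4 occupy positions 7–8 → average rank (7+8)/2 = 7.5.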